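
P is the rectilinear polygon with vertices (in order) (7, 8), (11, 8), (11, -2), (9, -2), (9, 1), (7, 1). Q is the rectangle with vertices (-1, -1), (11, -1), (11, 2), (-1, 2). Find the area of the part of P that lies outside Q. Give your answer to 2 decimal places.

|P| = 34, |P∩Q| = 8.
|P ∖ Q| = |P| − |P∩Q| = 34 − 8 = 26.00.

26.00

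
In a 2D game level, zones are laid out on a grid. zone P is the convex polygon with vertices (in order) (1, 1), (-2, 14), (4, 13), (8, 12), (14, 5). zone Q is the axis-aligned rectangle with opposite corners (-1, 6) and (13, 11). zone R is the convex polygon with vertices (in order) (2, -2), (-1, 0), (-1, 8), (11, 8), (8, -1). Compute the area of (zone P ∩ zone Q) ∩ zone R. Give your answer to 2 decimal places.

22.10

The region (zone P ∩ zone Q) ∩ zone R is the polygon with vertices (-0.154,6), (-0.615,8), (11,8), (10.333,6).
By the shoelace formula its area is 22.10.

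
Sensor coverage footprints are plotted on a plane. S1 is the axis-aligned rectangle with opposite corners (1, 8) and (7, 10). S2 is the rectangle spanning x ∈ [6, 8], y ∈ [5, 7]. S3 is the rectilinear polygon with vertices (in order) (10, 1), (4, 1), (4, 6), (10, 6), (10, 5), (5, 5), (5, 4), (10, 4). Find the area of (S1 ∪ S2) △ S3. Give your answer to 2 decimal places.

|S1 ∪ S2| = 16.
|(S1 ∪ S2) ∩ S3| = 2.
|(S1 ∪ S2) △ S3| = 16 + 25 − 4 = 37.00.

37.00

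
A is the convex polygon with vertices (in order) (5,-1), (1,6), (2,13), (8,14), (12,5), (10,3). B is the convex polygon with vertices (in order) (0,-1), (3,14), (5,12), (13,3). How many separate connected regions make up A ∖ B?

3

A ∖ B splits into 3 disjoint pieces (area 2.979, area 4.3589, area 23.5966).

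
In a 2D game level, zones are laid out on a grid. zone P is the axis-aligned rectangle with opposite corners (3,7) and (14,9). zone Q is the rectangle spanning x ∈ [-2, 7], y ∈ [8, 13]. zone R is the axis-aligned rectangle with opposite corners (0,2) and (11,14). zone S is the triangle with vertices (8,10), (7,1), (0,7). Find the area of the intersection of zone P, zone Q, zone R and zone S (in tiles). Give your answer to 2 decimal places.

The intersection is the polygon with vertices (7,8), (3,8), (3,8.125), (5.333,9), (7,9).
By the shoelace formula its area is 2.98.

2.98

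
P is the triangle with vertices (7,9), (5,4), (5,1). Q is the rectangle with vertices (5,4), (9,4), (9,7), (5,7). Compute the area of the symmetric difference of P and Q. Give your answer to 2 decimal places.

|P| = 3, |Q| = 12, |P∩Q| = 1.575.
|P △ Q| = |P| + |Q| − 2·|P∩Q| = 3 + 12 − 3.15 = 11.85.

11.85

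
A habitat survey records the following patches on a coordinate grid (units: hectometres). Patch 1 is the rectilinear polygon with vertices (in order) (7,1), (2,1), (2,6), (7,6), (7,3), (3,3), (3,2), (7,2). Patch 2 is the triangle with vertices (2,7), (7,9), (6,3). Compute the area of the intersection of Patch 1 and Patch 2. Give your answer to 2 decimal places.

The intersection is the polygon with vertices (6.5,6), (6,3), (3,6).
By the shoelace formula its area is 5.25.

5.25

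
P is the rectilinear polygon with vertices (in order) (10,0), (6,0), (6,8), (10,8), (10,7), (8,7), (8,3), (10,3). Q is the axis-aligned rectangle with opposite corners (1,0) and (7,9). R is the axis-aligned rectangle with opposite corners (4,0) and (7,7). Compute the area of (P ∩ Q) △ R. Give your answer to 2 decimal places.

15.00

|P ∩ Q| = 8.
|(P ∩ Q) ∩ R| = 7.
|(P ∩ Q) △ R| = 8 + 21 − 14 = 15.00.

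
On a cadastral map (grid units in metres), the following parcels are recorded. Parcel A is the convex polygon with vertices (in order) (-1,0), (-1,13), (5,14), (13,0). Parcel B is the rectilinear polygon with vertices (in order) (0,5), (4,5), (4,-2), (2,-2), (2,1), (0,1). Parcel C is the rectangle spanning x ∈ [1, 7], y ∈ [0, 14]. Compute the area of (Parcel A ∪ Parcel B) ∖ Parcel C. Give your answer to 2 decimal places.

61.83

|Parcel A ∪ Parcel B| = 141.
|(Parcel A ∪ Parcel B) ∩ Parcel C| = 79.1667.
|(Parcel A ∪ Parcel B) ∖ Parcel C| = 141 − 79.1667 = 61.83.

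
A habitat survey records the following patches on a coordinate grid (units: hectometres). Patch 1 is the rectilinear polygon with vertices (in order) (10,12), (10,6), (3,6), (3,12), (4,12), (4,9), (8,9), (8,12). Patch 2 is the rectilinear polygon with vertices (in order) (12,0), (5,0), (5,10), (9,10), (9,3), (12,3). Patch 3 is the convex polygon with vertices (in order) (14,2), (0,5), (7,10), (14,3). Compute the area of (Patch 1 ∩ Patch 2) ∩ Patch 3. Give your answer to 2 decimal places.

11.37

The region (Patch 1 ∩ Patch 2) ∩ Patch 3 is the polygon with vertices (5,8.571), (5.6,9), (8,9), (9,8), (9,6), (5,6).
By the shoelace formula its area is 11.37.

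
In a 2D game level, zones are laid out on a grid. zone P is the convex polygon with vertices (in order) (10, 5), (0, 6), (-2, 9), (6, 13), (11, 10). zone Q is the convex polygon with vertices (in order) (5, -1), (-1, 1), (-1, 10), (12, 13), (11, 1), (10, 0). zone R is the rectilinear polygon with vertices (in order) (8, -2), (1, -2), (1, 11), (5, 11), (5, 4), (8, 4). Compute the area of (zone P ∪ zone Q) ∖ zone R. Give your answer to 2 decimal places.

|zone P ∪ zone Q| = 150.2143.
|(zone P ∪ zone Q) ∩ zone R| = 59.1833.
|(zone P ∪ zone Q) ∖ zone R| = 150.2143 − 59.1833 = 91.03.

91.03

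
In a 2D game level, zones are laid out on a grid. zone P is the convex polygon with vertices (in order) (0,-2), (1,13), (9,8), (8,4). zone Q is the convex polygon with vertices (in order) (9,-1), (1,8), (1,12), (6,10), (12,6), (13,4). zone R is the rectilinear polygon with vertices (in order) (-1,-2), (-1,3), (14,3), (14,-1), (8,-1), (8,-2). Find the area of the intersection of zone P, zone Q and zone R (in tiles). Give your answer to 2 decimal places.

The intersection is the polygon with vertices (5.933,2.45), (5.444,3), (6.667,3).
By the shoelace formula its area is 0.34.

0.34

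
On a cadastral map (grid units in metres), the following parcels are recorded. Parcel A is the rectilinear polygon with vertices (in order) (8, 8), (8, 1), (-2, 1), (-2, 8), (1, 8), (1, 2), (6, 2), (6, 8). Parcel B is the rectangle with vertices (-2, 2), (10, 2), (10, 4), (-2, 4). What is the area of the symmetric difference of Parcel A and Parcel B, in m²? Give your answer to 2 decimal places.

44.00

|Parcel A| = 40, |Parcel B| = 24, |Parcel A∩Parcel B| = 10.
|Parcel A △ Parcel B| = |Parcel A| + |Parcel B| − 2·|Parcel A∩Parcel B| = 40 + 24 − 20 = 44.00.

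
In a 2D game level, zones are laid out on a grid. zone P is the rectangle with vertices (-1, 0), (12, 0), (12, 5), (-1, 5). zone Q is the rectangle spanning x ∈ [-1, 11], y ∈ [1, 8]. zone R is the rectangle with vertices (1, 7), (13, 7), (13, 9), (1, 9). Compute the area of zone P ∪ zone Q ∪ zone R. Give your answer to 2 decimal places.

115.00

By inclusion–exclusion:
Individual areas: |zone P| = 65, |zone Q| = 84, |zone R| = 24.
|zone P∩zone Q|: x∈[-1,11], y∈[1,5] → 12·4 = 48.
|zone P∩zone R| = 0 (no overlap).
|zone Q∩zone R|: x∈[1,11], y∈[7,8] → 10·1 = 10.
|zone P∩zone Q∩zone R| = 0.
|zone P ∪ zone Q ∪ zone R| = 173 − 58 + 0 = 115.00.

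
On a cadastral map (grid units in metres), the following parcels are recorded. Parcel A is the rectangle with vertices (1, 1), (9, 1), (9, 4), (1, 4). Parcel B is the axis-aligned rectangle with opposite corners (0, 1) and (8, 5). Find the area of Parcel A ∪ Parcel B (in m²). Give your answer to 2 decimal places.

By inclusion–exclusion:
Individual areas: |Parcel A| = 24, |Parcel B| = 32.
|Parcel A∩Parcel B|: x∈[1,8], y∈[1,4] → 7·3 = 21.
|Parcel A ∪ Parcel B| = 56 − 21 = 35.00.

35.00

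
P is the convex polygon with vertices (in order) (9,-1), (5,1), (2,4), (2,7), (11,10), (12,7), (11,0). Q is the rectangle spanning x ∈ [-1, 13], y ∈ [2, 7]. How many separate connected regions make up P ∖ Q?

2

P ∖ Q splits into 2 disjoint pieces (area 13.7857, area 15).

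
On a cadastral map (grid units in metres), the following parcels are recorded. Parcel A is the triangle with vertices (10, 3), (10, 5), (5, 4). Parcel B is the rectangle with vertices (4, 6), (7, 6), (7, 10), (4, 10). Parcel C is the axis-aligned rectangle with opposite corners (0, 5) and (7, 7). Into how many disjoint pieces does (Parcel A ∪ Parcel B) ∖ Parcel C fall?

2

(Parcel A ∪ Parcel B) ∖ Parcel C splits into 2 disjoint pieces (area 5, area 9).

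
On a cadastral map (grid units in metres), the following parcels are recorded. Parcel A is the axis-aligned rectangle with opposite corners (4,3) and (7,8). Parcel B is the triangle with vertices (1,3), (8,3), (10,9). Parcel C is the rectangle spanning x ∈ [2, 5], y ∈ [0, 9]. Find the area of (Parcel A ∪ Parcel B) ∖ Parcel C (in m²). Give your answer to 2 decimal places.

|Parcel A ∪ Parcel B| = 27.
|(Parcel A ∪ Parcel B) ∩ Parcel C| = 7.6667.
|(Parcel A ∪ Parcel B) ∖ Parcel C| = 27 − 7.6667 = 19.33.

19.33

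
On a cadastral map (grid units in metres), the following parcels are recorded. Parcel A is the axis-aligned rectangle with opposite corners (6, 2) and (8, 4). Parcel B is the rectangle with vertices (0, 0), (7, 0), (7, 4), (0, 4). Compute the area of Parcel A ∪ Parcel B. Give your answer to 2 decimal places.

By inclusion–exclusion:
Individual areas: |Parcel A| = 4, |Parcel B| = 28.
|Parcel A∩Parcel B|: x∈[6,7], y∈[2,4] → 1·2 = 2.
|Parcel A ∪ Parcel B| = 32 − 2 = 30.00.

30.00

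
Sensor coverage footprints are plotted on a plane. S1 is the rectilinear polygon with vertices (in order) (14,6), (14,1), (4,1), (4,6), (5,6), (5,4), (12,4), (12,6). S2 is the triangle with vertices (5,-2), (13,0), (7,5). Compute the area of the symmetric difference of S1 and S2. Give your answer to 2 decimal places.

39.71

|S1| = 36, |S2| = 26, |S1∩S2| = 11.1429.
|S1 △ S2| = |S1| + |S2| − 2·|S1∩S2| = 36 + 26 − 22.2857 = 39.71.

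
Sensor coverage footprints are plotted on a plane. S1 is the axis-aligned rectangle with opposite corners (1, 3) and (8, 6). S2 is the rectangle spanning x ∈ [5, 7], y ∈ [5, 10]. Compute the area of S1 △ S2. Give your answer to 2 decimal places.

|S1∩S2|: x∈[5,7], y∈[5,6] → 2·1 = 2.
|S1 △ S2| = |S1| + |S2| − 2·|S1∩S2| = 21 + 10 − 4 = 27.00.

27.00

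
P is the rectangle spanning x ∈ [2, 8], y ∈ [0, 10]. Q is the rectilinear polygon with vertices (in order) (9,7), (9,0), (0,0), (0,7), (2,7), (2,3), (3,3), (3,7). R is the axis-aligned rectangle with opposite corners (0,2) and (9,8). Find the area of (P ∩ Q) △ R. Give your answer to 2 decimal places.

|P ∩ Q| = 38.
|(P ∩ Q) ∩ R| = 26.
|(P ∩ Q) △ R| = 38 + 54 − 52 = 40.00.

40.00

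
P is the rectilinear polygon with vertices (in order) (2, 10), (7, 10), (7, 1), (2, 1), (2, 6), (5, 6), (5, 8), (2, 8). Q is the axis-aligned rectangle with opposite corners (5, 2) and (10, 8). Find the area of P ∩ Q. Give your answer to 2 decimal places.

12.00

The intersection is the polygon with vertices (7,2), (5,2), (5,6), (5,8), (7,8).
By the shoelace formula its area is 12.00.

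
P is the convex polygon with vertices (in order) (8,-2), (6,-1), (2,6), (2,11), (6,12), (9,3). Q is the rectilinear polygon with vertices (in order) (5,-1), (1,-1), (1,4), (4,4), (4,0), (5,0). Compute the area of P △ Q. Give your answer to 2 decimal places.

75.71

|P| = 61, |Q| = 16, |P∩Q| = 0.6429.
|P △ Q| = |P| + |Q| − 2·|P∩Q| = 61 + 16 − 1.2857 = 75.71.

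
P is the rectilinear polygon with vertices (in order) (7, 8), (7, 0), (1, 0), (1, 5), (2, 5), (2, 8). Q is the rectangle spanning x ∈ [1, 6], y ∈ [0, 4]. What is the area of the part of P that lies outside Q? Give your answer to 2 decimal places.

|P| = 45, |P∩Q| = 20.
|P ∖ Q| = |P| − |P∩Q| = 45 − 20 = 25.00.

25.00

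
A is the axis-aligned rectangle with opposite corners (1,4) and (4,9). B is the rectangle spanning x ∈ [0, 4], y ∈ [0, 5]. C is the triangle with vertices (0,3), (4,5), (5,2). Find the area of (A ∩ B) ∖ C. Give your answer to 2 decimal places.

|A ∩ B| = 3.
|(A ∩ B) ∩ C| = 1.
|(A ∩ B) ∖ C| = 3 − 1 = 2.00.

2.00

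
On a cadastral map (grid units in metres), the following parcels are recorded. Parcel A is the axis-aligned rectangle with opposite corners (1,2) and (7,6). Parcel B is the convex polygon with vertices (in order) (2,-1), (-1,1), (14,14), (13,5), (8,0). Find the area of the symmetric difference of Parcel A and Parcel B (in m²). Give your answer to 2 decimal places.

81.81

|Parcel A| = 24, |Parcel B| = 93.5, |Parcel A∩Parcel B| = 17.8436.
|Parcel A △ Parcel B| = |Parcel A| + |Parcel B| − 2·|Parcel A∩Parcel B| = 24 + 93.5 − 35.6872 = 81.81.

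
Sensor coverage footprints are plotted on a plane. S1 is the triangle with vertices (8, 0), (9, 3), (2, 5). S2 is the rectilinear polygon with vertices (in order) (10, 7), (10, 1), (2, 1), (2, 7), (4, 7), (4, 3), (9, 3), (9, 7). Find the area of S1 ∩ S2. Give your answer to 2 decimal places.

7.23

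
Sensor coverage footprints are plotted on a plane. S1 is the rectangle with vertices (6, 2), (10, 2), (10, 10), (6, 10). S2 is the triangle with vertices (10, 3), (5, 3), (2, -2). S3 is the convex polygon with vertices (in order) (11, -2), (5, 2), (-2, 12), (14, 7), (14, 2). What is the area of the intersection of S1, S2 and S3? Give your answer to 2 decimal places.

The intersection is the polygon with vertices (6,3), (10,3), (8.4,2), (6,2).
By the shoelace formula its area is 3.20.

3.20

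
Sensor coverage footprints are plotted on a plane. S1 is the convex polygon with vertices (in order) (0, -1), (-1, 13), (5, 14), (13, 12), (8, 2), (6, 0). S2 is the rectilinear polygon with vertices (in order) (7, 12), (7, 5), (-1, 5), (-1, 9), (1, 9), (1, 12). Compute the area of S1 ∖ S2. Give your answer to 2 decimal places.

|S1| = 145, |S1∩S2| = 48.2857.
|S1 ∖ S2| = |S1| − |S1∩S2| = 145 − 48.2857 = 96.71.

96.71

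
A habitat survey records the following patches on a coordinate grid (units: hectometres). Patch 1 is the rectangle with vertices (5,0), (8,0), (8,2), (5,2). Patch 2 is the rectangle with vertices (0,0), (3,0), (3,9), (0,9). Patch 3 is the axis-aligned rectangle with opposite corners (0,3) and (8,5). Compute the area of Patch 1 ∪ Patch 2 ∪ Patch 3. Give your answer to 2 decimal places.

43.00

By inclusion–exclusion:
Individual areas: |Patch 1| = 6, |Patch 2| = 27, |Patch 3| = 16.
|Patch 1∩Patch 2| = 0 (no overlap).
|Patch 1∩Patch 3| = 0 (no overlap).
|Patch 2∩Patch 3|: x∈[0,3], y∈[3,5] → 3·2 = 6.
|Patch 1∩Patch 2∩Patch 3| = 0.
|Patch 1 ∪ Patch 2 ∪ Patch 3| = 49 − 6 + 0 = 43.00.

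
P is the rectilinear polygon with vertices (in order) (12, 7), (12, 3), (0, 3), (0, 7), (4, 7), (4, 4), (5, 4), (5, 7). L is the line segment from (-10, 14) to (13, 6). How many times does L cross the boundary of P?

The segment meets the boundary at (10.125,7), (12,6.348).

2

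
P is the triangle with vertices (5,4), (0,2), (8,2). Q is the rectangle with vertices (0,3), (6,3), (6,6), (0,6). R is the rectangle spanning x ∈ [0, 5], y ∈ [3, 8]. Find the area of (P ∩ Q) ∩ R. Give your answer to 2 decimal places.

1.25

The region (P ∩ Q) ∩ R is the polygon with vertices (2.5,3), (5,4), (5,3).
By the shoelace formula its area is 1.25.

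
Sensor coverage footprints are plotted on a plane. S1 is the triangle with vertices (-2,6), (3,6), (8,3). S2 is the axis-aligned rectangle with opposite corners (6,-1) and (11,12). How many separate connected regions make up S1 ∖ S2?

S1 ∖ S2 is a single connected region.

1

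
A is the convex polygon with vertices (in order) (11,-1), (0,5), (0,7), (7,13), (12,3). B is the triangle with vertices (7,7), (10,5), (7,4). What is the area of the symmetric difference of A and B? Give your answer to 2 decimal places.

|A| = 87, |B| = 4.5, |A∩B| = 4.5.
|A △ B| = |A| + |B| − 2·|A∩B| = 87 + 4.5 − 9 = 82.50.

82.50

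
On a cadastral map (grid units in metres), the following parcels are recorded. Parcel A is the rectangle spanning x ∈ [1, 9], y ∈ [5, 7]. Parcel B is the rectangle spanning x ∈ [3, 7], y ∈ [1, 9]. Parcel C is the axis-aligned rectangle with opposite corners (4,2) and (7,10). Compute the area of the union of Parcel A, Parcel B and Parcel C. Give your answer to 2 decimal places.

By inclusion–exclusion:
Individual areas: |Parcel A| = 16, |Parcel B| = 32, |Parcel C| = 24.
|Parcel A∩Parcel B|: x∈[3,7], y∈[5,7] → 4·2 = 8.
|Parcel A∩Parcel C|: x∈[4,7], y∈[5,7] → 3·2 = 6.
|Parcel B∩Parcel C|: x∈[4,7], y∈[2,9] → 3·7 = 21.
|Parcel A∩Parcel B∩Parcel C| = 6.
|Parcel A ∪ Parcel B ∪ Parcel C| = 72 − 35 + 6 = 43.00.

43.00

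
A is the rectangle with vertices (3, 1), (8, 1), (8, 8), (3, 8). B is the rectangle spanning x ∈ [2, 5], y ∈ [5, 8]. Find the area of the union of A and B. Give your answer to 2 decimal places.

By inclusion–exclusion:
Individual areas: |A| = 35, |B| = 9.
|A∩B|: x∈[3,5], y∈[5,8] → 2·3 = 6.
|A ∪ B| = 44 − 6 = 38.00.

38.00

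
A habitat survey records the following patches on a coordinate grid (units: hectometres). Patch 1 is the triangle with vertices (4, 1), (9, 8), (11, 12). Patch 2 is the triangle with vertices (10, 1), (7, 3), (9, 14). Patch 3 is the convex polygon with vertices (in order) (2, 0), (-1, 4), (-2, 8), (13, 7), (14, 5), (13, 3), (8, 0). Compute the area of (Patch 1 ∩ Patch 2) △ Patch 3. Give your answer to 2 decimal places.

|Patch 1 ∩ Patch 2| = 1.3164.
|(Patch 1 ∩ Patch 2) ∩ Patch 3| = 0.4352.
|(Patch 1 ∩ Patch 2) △ Patch 3| = 1.3164 + 95 − 0.8704 = 95.45.

95.45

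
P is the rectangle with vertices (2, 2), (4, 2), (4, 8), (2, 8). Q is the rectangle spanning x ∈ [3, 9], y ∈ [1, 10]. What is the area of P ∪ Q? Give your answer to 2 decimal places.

By inclusion–exclusion:
Individual areas: |P| = 12, |Q| = 54.
|P∩Q|: x∈[3,4], y∈[2,8] → 1·6 = 6.
|P ∪ Q| = 66 − 6 = 60.00.

60.00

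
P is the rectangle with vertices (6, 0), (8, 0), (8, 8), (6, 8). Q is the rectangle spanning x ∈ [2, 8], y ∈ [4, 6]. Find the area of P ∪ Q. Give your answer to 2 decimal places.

By inclusion–exclusion:
Individual areas: |P| = 16, |Q| = 12.
|P∩Q|: x∈[6,8], y∈[4,6] → 2·2 = 4.
|P ∪ Q| = 28 − 4 = 24.00.

24.00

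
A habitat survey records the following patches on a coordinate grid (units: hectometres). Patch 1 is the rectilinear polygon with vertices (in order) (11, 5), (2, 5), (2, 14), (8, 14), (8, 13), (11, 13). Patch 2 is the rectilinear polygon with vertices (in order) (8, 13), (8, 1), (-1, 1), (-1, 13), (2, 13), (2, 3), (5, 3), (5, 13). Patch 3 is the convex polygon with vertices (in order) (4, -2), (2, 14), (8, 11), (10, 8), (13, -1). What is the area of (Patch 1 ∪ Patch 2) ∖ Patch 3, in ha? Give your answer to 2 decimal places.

|Patch 1 ∪ Patch 2| = 132.
|(Patch 1 ∪ Patch 2) ∩ Patch 3| = 65.4375.
|(Patch 1 ∪ Patch 2) ∖ Patch 3| = 132 − 65.4375 = 66.56.

66.56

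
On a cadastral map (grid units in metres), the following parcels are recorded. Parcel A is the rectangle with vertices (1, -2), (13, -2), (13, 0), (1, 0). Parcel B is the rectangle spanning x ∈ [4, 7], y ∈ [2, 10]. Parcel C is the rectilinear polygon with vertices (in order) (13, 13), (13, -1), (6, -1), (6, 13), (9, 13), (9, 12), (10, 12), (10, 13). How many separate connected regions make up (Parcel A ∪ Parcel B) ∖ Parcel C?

(Parcel A ∪ Parcel B) ∖ Parcel C splits into 2 disjoint pieces (area 17, area 16).

2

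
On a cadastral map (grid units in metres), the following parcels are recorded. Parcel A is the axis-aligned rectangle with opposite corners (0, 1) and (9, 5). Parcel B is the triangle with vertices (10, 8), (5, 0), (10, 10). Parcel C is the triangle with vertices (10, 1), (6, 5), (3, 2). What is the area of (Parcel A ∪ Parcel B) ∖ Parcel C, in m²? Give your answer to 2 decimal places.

27.93

|Parcel A ∪ Parcel B| = 39.5.
|(Parcel A ∪ Parcel B) ∩ Parcel C| = 11.5714.
|(Parcel A ∪ Parcel B) ∖ Parcel C| = 39.5 − 11.5714 = 27.93.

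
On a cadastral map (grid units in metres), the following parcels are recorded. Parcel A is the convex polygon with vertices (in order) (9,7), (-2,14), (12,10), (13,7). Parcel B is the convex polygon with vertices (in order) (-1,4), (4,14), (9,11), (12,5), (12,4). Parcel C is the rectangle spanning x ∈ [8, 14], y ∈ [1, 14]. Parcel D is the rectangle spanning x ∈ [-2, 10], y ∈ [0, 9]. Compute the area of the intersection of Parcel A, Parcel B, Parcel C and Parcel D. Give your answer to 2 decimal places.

3.68

The intersection is the polygon with vertices (9,7), (8,7.636), (8,9), (10,9), (10,7).
By the shoelace formula its area is 3.68.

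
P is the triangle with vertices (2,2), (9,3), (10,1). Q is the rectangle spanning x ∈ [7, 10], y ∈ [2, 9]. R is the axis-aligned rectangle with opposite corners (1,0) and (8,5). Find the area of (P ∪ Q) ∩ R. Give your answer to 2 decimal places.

7.04

The region (P ∪ Q) ∩ R is the polygon with vertices (7,5), (8,5), (8,1.25), (2,2), (7,2.714).
By the shoelace formula its area is 7.04.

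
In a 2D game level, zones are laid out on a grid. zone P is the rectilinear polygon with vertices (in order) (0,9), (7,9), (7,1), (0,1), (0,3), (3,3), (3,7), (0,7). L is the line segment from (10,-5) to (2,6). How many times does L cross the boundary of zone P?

2

The segment meets the boundary at (3,4.625), (5.636,1).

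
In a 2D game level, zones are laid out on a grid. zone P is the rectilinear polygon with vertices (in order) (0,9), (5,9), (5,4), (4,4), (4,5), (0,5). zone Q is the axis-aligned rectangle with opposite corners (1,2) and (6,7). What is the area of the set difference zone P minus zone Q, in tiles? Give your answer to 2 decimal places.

12.00

|zone P| = 21, |zone P∩zone Q| = 9.
|zone P ∖ zone Q| = |zone P| − |zone P∩zone Q| = 21 − 9 = 12.00.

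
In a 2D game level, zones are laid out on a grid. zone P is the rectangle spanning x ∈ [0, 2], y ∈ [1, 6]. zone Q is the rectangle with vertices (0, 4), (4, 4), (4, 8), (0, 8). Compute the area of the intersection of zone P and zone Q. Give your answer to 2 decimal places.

4.00

|zone P∩zone Q|: x∈[0,2], y∈[4,6] → 2·2 = 4.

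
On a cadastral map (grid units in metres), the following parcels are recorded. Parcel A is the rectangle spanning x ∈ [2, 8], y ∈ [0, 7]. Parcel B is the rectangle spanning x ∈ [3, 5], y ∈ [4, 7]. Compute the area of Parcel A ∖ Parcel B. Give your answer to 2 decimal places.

36.00

|Parcel A∩Parcel B|: x∈[3,5], y∈[4,7] → 2·3 = 6.
|Parcel A| = 42.
|Parcel A ∖ Parcel B| = |Parcel A| − |Parcel A∩Parcel B| = 42 − 6 = 36.00.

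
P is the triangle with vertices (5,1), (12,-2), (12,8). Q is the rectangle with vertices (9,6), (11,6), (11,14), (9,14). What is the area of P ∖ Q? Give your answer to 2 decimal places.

34.50

|P| = 35, |P∩Q| = 0.5.
|P ∖ Q| = |P| − |P∩Q| = 35 − 0.5 = 34.50.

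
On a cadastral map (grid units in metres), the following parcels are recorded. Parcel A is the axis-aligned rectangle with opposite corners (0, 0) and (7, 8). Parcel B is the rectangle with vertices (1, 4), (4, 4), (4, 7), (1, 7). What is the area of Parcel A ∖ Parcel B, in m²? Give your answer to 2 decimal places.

47.00

|Parcel A∩Parcel B|: x∈[1,4], y∈[4,7] → 3·3 = 9.
|Parcel A| = 56.
|Parcel A ∖ Parcel B| = |Parcel A| − |Parcel A∩Parcel B| = 56 − 9 = 47.00.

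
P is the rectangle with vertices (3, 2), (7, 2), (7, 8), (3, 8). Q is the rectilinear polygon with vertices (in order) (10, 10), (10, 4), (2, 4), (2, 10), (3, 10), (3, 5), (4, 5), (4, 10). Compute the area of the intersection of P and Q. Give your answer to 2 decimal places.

13.00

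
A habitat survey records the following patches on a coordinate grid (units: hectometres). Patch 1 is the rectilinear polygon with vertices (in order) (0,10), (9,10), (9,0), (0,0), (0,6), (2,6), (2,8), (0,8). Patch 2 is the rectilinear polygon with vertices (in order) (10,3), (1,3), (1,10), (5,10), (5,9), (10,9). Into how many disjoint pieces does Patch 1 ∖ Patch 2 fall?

Patch 1 ∖ Patch 2 splits into 3 disjoint pieces (area 2, area 4, area 30).

3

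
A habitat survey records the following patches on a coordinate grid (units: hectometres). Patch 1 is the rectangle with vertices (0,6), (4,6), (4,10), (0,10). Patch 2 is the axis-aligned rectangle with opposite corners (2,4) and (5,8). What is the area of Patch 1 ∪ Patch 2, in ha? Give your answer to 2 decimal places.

By inclusion–exclusion:
Individual areas: |Patch 1| = 16, |Patch 2| = 12.
|Patch 1∩Patch 2|: x∈[2,4], y∈[6,8] → 2·2 = 4.
|Patch 1 ∪ Patch 2| = 28 − 4 = 24.00.

24.00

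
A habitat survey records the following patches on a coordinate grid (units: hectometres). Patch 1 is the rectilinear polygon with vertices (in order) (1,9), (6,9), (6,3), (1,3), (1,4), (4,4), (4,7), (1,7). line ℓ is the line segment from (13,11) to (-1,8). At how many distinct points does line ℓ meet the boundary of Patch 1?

The segment meets the boundary at (1,8.429), (3.667,9).

2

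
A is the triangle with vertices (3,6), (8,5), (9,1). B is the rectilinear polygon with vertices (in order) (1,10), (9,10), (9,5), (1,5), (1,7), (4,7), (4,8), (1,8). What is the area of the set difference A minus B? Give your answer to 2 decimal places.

|A| = 9.5, |A∩B| = 1.9.
|A ∖ B| = |A| − |A∩B| = 9.5 − 1.9 = 7.60.

7.60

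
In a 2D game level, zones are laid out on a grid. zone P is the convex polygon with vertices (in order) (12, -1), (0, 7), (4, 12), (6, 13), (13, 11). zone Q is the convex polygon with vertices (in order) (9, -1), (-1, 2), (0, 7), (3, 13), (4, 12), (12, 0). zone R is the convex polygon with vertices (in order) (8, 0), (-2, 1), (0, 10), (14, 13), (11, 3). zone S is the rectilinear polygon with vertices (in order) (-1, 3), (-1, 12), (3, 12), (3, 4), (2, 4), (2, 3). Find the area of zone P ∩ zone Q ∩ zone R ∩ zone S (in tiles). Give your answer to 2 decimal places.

8.62

The intersection is the polygon with vertices (3,10.643), (3,5), (0,7), (2.897,10.621).
By the shoelace formula its area is 8.62.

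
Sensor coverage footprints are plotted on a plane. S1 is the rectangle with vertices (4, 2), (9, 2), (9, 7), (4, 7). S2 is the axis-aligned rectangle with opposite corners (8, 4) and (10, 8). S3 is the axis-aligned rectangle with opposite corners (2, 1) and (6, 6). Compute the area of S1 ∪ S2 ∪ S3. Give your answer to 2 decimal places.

By inclusion–exclusion:
Individual areas: |S1| = 25, |S2| = 8, |S3| = 20.
|S1∩S2|: x∈[8,9], y∈[4,7] → 1·3 = 3.
|S1∩S3|: x∈[4,6], y∈[2,6] → 2·4 = 8.
|S2∩S3| = 0 (no overlap).
|S1∩S2∩S3| = 0.
|S1 ∪ S2 ∪ S3| = 53 − 11 + 0 = 42.00.

42.00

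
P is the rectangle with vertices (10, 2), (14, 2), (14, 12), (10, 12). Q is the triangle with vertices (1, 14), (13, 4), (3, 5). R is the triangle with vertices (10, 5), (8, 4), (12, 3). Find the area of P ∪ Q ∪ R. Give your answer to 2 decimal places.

81.79

By inclusion–exclusion:
Individual areas: |P| = 40, |Q| = 44, |R| = 3.
|P∩Q| = 3.3.
|P∩R| = 1.5.
|Q∩R| = 0.6806.
|P∩Q∩R| = 0.2722.
|P ∪ Q ∪ R| = 87 − 5.4806 + 0.2722 = 81.79.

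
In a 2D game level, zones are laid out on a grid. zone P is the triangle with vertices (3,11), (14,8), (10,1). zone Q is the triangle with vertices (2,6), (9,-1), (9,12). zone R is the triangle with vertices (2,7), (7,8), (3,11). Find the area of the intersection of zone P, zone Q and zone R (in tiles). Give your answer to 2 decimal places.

1.58

The intersection is the polygon with vertices (4.812,8.411), (5.578,9.067), (7,8), (5.333,7.667).
By the shoelace formula its area is 1.58.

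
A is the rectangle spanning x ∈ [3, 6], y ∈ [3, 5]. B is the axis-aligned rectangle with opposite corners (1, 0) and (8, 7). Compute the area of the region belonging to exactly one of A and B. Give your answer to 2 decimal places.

43.00

|A∩B|: x∈[3,6], y∈[3,5] → 3·2 = 6.
|A △ B| = |A| + |B| − 2·|A∩B| = 6 + 49 − 12 = 43.00.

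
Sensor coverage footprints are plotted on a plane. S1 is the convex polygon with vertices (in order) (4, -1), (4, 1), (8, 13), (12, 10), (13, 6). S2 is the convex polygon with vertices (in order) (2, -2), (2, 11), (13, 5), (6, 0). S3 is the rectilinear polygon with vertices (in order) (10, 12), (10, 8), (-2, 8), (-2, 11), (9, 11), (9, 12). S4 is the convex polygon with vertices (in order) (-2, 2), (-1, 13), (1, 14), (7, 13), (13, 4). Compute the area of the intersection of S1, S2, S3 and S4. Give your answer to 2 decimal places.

0.31

The intersection is the polygon with vertices (7.5,8), (6.333,8), (6.513,8.539).
By the shoelace formula its area is 0.31.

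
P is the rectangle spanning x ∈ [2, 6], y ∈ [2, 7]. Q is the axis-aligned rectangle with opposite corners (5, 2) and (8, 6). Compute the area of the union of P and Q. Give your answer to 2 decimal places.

28.00

By inclusion–exclusion:
Individual areas: |P| = 20, |Q| = 12.
|P∩Q|: x∈[5,6], y∈[2,6] → 1·4 = 4.
|P ∪ Q| = 32 − 4 = 28.00.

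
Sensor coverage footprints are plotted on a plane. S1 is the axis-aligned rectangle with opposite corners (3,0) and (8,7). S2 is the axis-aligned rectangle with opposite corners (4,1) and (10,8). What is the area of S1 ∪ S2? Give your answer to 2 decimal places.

By inclusion–exclusion:
Individual areas: |S1| = 35, |S2| = 42.
|S1∩S2|: x∈[4,8], y∈[1,7] → 4·6 = 24.
|S1 ∪ S2| = 77 − 24 = 53.00.

53.00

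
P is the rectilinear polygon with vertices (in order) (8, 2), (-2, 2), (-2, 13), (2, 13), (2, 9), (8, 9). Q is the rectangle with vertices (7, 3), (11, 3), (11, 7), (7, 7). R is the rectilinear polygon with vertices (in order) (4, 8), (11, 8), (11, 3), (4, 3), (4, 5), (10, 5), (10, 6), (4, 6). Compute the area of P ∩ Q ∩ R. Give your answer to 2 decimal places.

3.00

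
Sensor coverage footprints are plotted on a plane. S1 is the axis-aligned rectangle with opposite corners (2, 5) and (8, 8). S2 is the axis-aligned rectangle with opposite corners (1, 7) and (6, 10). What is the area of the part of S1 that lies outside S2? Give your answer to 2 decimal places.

14.00

|S1∩S2|: x∈[2,6], y∈[7,8] → 4·1 = 4.
|S1| = 18.
|S1 ∖ S2| = |S1| − |S1∩S2| = 18 − 4 = 14.00.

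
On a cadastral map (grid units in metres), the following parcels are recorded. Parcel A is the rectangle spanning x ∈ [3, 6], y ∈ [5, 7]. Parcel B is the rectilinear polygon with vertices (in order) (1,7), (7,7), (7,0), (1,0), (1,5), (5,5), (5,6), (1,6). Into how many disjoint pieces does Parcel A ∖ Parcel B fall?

Parcel A ∖ Parcel B is a single connected region.

1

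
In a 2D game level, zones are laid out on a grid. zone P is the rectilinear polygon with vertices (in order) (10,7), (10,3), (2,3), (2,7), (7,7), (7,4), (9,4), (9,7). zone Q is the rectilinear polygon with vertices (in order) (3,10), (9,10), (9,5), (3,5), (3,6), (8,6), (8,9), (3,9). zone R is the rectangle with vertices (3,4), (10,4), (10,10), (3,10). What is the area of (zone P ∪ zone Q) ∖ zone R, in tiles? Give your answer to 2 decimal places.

11.00

|zone P ∪ zone Q| = 37.
|(zone P ∪ zone Q) ∩ zone R| = 26.
|(zone P ∪ zone Q) ∖ zone R| = 37 − 26 = 11.00.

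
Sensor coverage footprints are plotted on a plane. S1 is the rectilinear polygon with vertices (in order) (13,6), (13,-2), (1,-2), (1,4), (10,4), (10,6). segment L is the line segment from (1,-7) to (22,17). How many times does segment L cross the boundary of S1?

2

The segment meets the boundary at (12.375,6), (5.375,-2).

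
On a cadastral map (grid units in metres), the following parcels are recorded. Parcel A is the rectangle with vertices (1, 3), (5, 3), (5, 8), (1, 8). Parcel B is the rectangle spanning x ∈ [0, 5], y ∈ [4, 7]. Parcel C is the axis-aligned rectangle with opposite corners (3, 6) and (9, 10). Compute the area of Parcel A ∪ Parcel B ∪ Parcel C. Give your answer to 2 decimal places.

43.00

By inclusion–exclusion:
Individual areas: |Parcel A| = 20, |Parcel B| = 15, |Parcel C| = 24.
|Parcel A∩Parcel B|: x∈[1,5], y∈[4,7] → 4·3 = 12.
|Parcel A∩Parcel C|: x∈[3,5], y∈[6,8] → 2·2 = 4.
|Parcel B∩Parcel C|: x∈[3,5], y∈[6,7] → 2·1 = 2.
|Parcel A∩Parcel B∩Parcel C| = 2.
|Parcel A ∪ Parcel B ∪ Parcel C| = 59 − 18 + 2 = 43.00.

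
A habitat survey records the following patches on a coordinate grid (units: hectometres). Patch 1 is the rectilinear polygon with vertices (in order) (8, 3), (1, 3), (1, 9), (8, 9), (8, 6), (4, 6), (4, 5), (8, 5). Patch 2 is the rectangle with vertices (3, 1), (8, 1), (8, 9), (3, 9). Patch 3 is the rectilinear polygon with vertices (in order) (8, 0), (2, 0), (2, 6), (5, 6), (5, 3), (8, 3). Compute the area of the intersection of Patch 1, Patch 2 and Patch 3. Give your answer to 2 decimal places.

5.00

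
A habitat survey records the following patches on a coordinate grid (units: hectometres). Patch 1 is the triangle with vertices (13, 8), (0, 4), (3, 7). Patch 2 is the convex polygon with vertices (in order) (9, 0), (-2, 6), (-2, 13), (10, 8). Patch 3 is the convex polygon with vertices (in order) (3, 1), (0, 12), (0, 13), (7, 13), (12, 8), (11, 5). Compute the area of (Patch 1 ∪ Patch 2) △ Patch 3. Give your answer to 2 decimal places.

66.03

|Patch 1 ∪ Patch 2| = 90.2013.
|(Patch 1 ∪ Patch 2) ∩ Patch 3| = 58.8335.
|(Patch 1 ∪ Patch 2) △ Patch 3| = 90.2013 + 93.5 − 117.6669 = 66.03.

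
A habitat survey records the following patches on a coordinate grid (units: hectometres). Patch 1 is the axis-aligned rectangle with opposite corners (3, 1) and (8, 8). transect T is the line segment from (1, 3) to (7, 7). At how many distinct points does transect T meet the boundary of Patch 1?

The segment meets the boundary at (3,4.333).

1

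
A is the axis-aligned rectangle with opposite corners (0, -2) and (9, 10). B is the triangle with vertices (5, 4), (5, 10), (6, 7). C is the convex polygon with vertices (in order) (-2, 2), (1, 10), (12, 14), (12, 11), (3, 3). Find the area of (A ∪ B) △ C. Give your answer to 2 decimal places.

|A ∪ B| = 108.
|(A ∪ B) ∩ C| = 46.5667.
|(A ∪ B) △ C| = 108 + 74.5 − 93.1333 = 89.37.

89.37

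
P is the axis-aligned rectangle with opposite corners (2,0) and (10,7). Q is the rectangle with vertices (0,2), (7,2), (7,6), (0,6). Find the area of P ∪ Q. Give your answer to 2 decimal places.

64.00

By inclusion–exclusion:
Individual areas: |P| = 56, |Q| = 28.
|P∩Q|: x∈[2,7], y∈[2,6] → 5·4 = 20.
|P ∪ Q| = 84 − 20 = 64.00.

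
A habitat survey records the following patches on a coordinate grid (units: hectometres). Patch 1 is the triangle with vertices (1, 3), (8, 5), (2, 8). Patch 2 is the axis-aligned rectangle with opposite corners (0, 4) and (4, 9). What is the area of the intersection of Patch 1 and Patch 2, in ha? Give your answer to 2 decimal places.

The intersection is the polygon with vertices (2,8), (4,7), (4,4), (1.2,4).
By the shoelace formula its area is 8.60.

8.60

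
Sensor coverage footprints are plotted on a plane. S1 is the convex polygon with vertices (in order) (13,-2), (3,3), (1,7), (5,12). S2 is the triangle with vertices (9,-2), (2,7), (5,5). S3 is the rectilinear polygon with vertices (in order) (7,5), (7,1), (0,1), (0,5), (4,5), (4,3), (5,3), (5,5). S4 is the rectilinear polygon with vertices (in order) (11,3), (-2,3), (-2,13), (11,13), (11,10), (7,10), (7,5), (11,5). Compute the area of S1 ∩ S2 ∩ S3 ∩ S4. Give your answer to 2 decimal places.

1.26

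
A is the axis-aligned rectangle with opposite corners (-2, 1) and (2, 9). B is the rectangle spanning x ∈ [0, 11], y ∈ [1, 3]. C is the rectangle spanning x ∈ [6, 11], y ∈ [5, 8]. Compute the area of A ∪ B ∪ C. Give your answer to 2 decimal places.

65.00

By inclusion–exclusion:
Individual areas: |A| = 32, |B| = 22, |C| = 15.
|A∩B|: x∈[0,2], y∈[1,3] → 2·2 = 4.
|A∩C| = 0 (no overlap).
|B∩C| = 0 (no overlap).
|A∩B∩C| = 0.
|A ∪ B ∪ C| = 69 − 4 + 0 = 65.00.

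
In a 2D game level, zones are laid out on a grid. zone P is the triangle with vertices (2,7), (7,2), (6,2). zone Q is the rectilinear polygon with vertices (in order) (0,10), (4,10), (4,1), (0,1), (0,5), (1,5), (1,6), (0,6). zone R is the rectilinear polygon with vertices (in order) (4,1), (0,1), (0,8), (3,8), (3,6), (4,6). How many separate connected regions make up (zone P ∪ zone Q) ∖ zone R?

2

(zone P ∪ zone Q) ∖ zone R splits into 2 disjoint pieces (area 2, area 10).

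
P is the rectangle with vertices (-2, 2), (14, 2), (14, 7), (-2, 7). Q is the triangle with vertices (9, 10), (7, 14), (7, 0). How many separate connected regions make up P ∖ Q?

P ∖ Q splits into 2 disjoint pieces (area 30.5, area 45).

2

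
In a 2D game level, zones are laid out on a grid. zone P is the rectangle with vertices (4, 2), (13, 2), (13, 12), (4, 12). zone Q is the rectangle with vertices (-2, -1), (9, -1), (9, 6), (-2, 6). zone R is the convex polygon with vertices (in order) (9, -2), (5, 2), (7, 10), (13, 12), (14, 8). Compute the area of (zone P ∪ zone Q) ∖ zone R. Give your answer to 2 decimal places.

|zone P ∪ zone Q| = 147.
|(zone P ∪ zone Q) ∩ zone R| = 65.5.
|(zone P ∪ zone Q) ∖ zone R| = 147 − 65.5 = 81.50.

81.50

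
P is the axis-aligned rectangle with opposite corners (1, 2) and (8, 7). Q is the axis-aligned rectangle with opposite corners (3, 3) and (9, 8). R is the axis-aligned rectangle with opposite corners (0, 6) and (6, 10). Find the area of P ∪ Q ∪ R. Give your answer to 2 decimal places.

By inclusion–exclusion:
Individual areas: |P| = 35, |Q| = 30, |R| = 24.
|P∩Q|: x∈[3,8], y∈[3,7] → 5·4 = 20.
|P∩R|: x∈[1,6], y∈[6,7] → 5·1 = 5.
|Q∩R|: x∈[3,6], y∈[6,8] → 3·2 = 6.
|P∩Q∩R| = 3.
|P ∪ Q ∪ R| = 89 − 31 + 3 = 61.00.

61.00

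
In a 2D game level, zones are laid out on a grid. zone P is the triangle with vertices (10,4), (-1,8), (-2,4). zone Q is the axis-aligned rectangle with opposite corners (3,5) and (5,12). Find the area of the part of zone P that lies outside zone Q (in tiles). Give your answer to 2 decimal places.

21.64

|zone P| = 24, |zone P∩zone Q| = 2.3636.
|zone P ∖ zone Q| = |zone P| − |zone P∩zone Q| = 24 − 2.3636 = 21.64.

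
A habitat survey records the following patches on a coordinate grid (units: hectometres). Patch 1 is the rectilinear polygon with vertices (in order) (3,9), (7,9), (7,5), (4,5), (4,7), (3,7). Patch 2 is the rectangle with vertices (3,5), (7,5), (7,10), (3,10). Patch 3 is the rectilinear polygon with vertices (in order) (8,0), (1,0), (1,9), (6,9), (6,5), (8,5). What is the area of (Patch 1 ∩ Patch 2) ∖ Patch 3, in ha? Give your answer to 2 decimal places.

|Patch 1 ∩ Patch 2| = 14.
|(Patch 1 ∩ Patch 2) ∩ Patch 3| = 10.
|(Patch 1 ∩ Patch 2) ∖ Patch 3| = 14 − 10 = 4.00.

4.00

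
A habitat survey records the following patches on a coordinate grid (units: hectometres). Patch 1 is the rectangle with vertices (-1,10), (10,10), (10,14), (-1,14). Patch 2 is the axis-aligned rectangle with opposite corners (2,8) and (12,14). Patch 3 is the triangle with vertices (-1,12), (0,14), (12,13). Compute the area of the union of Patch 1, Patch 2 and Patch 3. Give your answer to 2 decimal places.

By inclusion–exclusion:
Individual areas: |Patch 1| = 44, |Patch 2| = 60, |Patch 3| = 12.5.
|Patch 1∩Patch 2|: x∈[2,10], y∈[10,14] → 8·4 = 32.
|Patch 1∩Patch 3| = 12.1795.
|Patch 2∩Patch 3| = 8.0128.
|Patch 1∩Patch 2∩Patch 3| = 7.6923.
|Patch 1 ∪ Patch 2 ∪ Patch 3| = 116.5 − 52.1923 + 7.6923 = 72.00.

72.00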